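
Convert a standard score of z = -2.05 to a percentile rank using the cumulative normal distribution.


CDF(z) = 0.5 * (1 + erf(z/sqrt(2)))
erf(-1.4496) = -0.9596
CDF = 0.0202
Percentile rank = 0.0202 * 100 = 2.02

2.02


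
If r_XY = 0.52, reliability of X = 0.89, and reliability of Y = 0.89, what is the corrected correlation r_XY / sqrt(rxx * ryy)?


r_corrected = rxy / sqrt(rxx * ryy)
= 0.52 / sqrt(0.89 * 0.89)
= 0.52 / sqrt(0.7921)
= 0.52 / 0.89
r_corrected = 0.5843

0.5843


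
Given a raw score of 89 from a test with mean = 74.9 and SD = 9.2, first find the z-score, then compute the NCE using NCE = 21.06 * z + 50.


z = (X - mean) / SD = (89 - 74.9) / 9.2
z = 14.1 / 9.2
z = 1.5326
NCE = NCE = 21.06z + 50
Carry z at full precision (z = 14.1 / 9.2) into the conversion:
NCE = 21.06 * (14.1 / 9.2) + 50 = 296.946 / 9.2 + 50
NCE = 32.2767 + 50
NCE = 82.2767

82.2767


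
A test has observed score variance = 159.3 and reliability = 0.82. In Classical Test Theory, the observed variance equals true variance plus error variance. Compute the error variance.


var_true = rxx * var_obs = 0.82 * 159.3 = 130.626
var_error = var_obs - var_true
var_error = 159.3 - 130.626
var_error = 28.674

28.674


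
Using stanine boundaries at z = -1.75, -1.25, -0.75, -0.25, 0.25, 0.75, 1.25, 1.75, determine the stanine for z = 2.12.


Stanine boundaries: [-1.75, -1.25, -0.75, -0.25, 0.25, 0.75, 1.25, 1.75]
z = 2.12
Check each boundary:
  z >= -1.75 -> could be stanine 2
  z >= -1.25 -> could be stanine 3
  z >= -0.75 -> could be stanine 4
  z >= -0.25 -> could be stanine 5
  z >= 0.25 -> could be stanine 6
  z >= 0.75 -> could be stanine 7
  z >= 1.25 -> could be stanine 8
  z >= 1.75 -> could be stanine 9
Highest qualifying boundary gives stanine = 9

9


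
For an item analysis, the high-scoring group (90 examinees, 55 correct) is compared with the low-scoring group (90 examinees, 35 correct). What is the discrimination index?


p_upper = 55/90 = 0.6111
p_lower = 35/90 = 0.3889
D = 0.6111 - 0.3889 = 0.2222

0.2222


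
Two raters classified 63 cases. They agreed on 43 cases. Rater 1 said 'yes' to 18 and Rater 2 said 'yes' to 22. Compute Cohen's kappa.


P_o = 43/63 = 0.68254
P_e = (18*22 + 45*41) / 3969 = 0.564626
kappa = (P_o - P_e) / (1 - P_e)
kappa = (0.68254 - 0.564626) / (1 - 0.564626)
kappa = 0.2708

0.2708


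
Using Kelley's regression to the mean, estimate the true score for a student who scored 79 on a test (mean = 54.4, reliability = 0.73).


T_est = rxx * X + (1 - rxx) * mean
T_est = 0.73 * 79 + 0.27 * 54.4
T_est = 57.67 + 14.688
T_est = 72.358

72.358


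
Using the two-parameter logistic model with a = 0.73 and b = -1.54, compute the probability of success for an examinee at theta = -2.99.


a*(theta - b) = 0.73 * (-2.99 - -1.54) = -1.0585
exp(--1.0585) = 2.882
P = 1 / (1 + 2.882)
P = 0.2576

0.2576


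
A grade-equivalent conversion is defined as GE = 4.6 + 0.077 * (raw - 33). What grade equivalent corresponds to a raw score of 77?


raw - median = 77 - 33 = 44
slope * diff = 0.077 * 44 = 3.388
GE = 4.6 + 3.388
GE = 7.988

7.988


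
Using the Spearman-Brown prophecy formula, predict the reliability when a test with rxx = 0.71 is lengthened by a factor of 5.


r_new = (n * rxx) / (1 + (n-1) * rxx)
r_new = (5 * 0.71) / (1 + 4 * 0.71)
r_new = 3.55 / 3.84
r_new = 0.9245

0.9245


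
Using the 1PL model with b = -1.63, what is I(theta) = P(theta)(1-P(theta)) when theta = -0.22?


P = 1/(1+exp(-(-0.22--1.63))) = 0.8038
I = P*(1-P) = 0.8038 * 0.1962
I = 0.1577

0.1577


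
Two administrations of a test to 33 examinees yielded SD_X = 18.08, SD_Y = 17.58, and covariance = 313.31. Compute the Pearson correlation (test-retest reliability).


r = cov(X,Y) / (SD_X * SD_Y)
r = 313.31 / (18.08 * 17.58)
r = 313.31 / 317.8464
r = 0.9857

0.9857


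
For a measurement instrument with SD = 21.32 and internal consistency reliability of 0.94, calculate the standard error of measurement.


SEM = SD * sqrt(1 - rxx)
SEM = 21.32 * sqrt(1 - 0.94)
SEM = 21.32 * sqrt(0.06) = 21.32 * 0.244949
SEM = 5.2223

5.2223


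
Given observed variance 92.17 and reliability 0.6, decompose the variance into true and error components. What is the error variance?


var_true = rxx * var_obs = 0.6 * 92.17 = 55.302
var_error = var_obs - var_true
var_error = 92.17 - 55.302
var_error = 36.868

36.868


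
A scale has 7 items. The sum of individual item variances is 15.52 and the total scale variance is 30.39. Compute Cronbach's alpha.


alpha = (k/(k-1)) * (1 - sum(si^2)/s_total^2)
= (7/6) * (1 - 15.52/30.39)
alpha = 0.5709

0.5709


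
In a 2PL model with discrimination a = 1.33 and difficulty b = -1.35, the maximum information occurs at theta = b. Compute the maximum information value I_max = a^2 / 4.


For 2PL, max info at theta = b = -1.35
I_max = a^2 / 4 = 1.33^2 / 4
= 1.7689 / 4
I_max = 0.4422

0.4422


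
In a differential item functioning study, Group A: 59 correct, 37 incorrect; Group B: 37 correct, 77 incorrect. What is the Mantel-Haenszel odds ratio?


Odds_A = 59/37 = 1.5946
Odds_B = 37/77 = 0.4805
OR = Odds_A / Odds_B = 1.5946 / 0.4805
Exactly, OR = (59 * 77) / (37 * 37) = 4543 / 1369
OR = 3.3185

3.3185


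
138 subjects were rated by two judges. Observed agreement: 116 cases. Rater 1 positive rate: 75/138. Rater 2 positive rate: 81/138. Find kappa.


P_o = 116/138 = 0.84058
P_e = (75*81 + 63*57) / 19044 = 0.507561
kappa = (P_o - P_e) / (1 - P_e)
kappa = (0.84058 - 0.507561) / (1 - 0.507561)
kappa = 0.6763

0.6763


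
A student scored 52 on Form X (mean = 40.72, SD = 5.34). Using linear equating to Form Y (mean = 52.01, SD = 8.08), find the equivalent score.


slope = SD_Y / SD_X = 8.08 / 5.34 ~ 1.5131
intercept = mean_Y - slope * mean_X = 52.01 - (8.08 / 5.34) * 40.72 ~ -9.6038
Y = slope * X + intercept. To avoid rounding drift from the rounded slope/intercept, evaluate the equivalent form Y = mean_Y + SD_Y * (X - mean_X) / SD_X at full precision:
Y = 52.01 + 8.08 * (52 - 40.72) / 5.34
Y = 52.01 + 8.08 * 11.28 / 5.34
Y = 52.01 + 91.1424 / 5.34
Y = 52.01 + 17.0679
Y = 69.0779

69.0779


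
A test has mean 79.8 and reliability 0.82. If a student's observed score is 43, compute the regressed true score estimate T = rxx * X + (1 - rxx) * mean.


T_est = rxx * X + (1 - rxx) * mean
T_est = 0.82 * 43 + 0.18 * 79.8
T_est = 35.26 + 14.364
T_est = 49.624

49.624


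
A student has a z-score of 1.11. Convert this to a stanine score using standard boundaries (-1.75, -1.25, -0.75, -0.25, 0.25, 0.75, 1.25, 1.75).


Stanine boundaries: [-1.75, -1.25, -0.75, -0.25, 0.25, 0.75, 1.25, 1.75]
z = 1.11
Check each boundary:
  z >= -1.75 -> could be stanine 2
  z >= -1.25 -> could be stanine 3
  z >= -0.75 -> could be stanine 4
  z >= -0.25 -> could be stanine 5
  z >= 0.25 -> could be stanine 6
  z >= 0.75 -> could be stanine 7
  z < 1.25
  z < 1.75
Highest qualifying boundary gives stanine = 7

7


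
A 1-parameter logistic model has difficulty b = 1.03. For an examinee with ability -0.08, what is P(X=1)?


theta - b = -0.08 - 1.03 = -1.11
exp(-(theta - b)) = exp(1.11) = 3.0344
P = 1 / (1 + 3.0344)
P = 0.2479

0.2479


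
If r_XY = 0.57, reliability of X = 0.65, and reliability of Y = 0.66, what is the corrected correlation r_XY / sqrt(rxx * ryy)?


r_corrected = rxy / sqrt(rxx * ryy)
= 0.57 / sqrt(0.65 * 0.66)
= 0.57 / sqrt(0.429)
= 0.57 / 0.654981
r_corrected = 0.8703

0.8703


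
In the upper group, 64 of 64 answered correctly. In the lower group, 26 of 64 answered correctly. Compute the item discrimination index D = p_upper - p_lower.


p_upper = 64/64 = 1.0
p_lower = 26/64 = 0.4062
D = 1.0 - 0.4062 = 0.5938

0.5938


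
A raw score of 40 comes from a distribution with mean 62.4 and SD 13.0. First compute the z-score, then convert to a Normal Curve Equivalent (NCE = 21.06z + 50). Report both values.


z = (X - mean) / SD = (40 - 62.4) / 13.0
z = -22.4 / 13.0
z = -1.7231
NCE = NCE = 21.06z + 50
Carry z at full precision (z = -22.4 / 13.0) into the conversion:
NCE = 21.06 * (-22.4 / 13.0) + 50 = -471.744 / 13.0 + 50
NCE = -36.288 + 50
NCE = 13.712

13.712


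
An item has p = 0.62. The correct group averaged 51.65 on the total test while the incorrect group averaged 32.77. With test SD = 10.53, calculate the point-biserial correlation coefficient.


q = 1 - p = 0.38
rpb = ((M1 - M0) / SD) * sqrt(p * q)
rpb = ((51.65 - 32.77) / 10.53) * sqrt(0.62 * 0.38)
rpb = 0.8703

0.8703


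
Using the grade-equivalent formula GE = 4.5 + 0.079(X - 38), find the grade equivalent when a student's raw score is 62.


raw - median = 62 - 38 = 24
slope * diff = 0.079 * 24 = 1.896
GE = 4.5 + 1.896
GE = 6.396

6.396


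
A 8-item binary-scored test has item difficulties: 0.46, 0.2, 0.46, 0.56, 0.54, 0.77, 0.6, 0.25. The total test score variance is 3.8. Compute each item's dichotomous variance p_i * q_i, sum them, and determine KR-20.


For each item, compute p_i * q_i:
  Item 1: 0.46 * 0.54 = 0.2484
  Item 2: 0.2 * 0.8 = 0.16
  Item 3: 0.46 * 0.54 = 0.2484
  Item 4: 0.56 * 0.44 = 0.2464
  Item 5: 0.54 * 0.46 = 0.2484
  Item 6: 0.77 * 0.23 = 0.1771
  Item 7: 0.6 * 0.4 = 0.24
  Item 8: 0.25 * 0.75 = 0.1875
Sum(p_i * q_i) = 0.2484 + 0.16 + 0.2484 + 0.2464 + 0.2484 + 0.1771 + 0.24 + 0.1875 = 1.7562
KR-20 = (k/(k-1)) * (1 - Sum(p_i*q_i) / Var_total)
= (8/7) * (1 - 1.7562/3.8)
= 1.1429 * 0.5378
KR-20 = 0.6147

0.6147


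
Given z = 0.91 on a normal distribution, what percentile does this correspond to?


CDF(z) = 0.5 * (1 + erf(z/sqrt(2)))
erf(0.6435) = 0.6372
CDF = 0.8186
Percentile rank = 0.8186 * 100 = 81.86

81.86


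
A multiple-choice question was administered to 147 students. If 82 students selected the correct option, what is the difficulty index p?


Item difficulty p = number correct / total examinees
p = 82 / 147
p = 0.5578

0.5578


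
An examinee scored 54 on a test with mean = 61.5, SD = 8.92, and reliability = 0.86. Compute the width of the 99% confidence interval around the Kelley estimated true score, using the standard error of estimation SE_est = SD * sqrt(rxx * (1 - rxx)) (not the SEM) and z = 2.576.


True score estimate = 0.86*54 + 0.14*61.5 = 55.05
SE_est = SD * sqrt(rxx * (1 - rxx)) = 8.92 * sqrt(0.86 * 0.14) = 8.92 * sqrt(0.1204) = 3.095124
CI = T_est +/- z * SE_est, so width = 2 * z * SE_est = 2 * 2.576 * 3.095124
Width = 15.9461

15.9461


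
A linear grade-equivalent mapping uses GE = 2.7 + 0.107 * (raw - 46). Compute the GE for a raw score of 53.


raw - median = 53 - 46 = 7
slope * diff = 0.107 * 7 = 0.749
GE = 2.7 + 0.749
GE = 3.449

3.449


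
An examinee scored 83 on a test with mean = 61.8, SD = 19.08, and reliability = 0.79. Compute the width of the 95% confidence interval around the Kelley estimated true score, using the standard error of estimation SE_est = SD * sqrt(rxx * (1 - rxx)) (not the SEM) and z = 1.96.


True score estimate = 0.79*83 + 0.21*61.8 = 78.548
SE_est = SD * sqrt(rxx * (1 - rxx)) = 19.08 * sqrt(0.79 * 0.21) = 19.08 * sqrt(0.1659) = 7.771441
CI = T_est +/- z * SE_est, so width = 2 * z * SE_est = 2 * 1.96 * 7.771441
Width = 30.464

30.464


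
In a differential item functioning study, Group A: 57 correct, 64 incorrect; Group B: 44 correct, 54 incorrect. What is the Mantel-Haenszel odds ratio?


Odds_A = 57/64 = 0.8906
Odds_B = 44/54 = 0.8148
OR = Odds_A / Odds_B = 0.8906 / 0.8148
Exactly, OR = (57 * 54) / (64 * 44) = 3078 / 2816
OR = 1.093

1.093


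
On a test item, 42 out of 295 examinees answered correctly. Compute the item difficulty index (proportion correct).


Item difficulty p = number correct / total examinees
p = 42 / 295
p = 0.1424

0.1424


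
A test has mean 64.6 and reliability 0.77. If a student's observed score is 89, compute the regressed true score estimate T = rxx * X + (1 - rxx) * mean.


T_est = rxx * X + (1 - rxx) * mean
T_est = 0.77 * 89 + 0.23 * 64.6
T_est = 68.53 + 14.858
T_est = 83.388

83.388


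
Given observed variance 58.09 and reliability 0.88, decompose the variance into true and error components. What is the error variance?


var_true = rxx * var_obs = 0.88 * 58.09 = 51.1192
var_error = var_obs - var_true
var_error = 58.09 - 51.1192
var_error = 6.9708

6.9708


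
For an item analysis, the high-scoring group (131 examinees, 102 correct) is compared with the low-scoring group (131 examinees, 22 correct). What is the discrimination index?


p_upper = 102/131 = 0.7786
p_lower = 22/131 = 0.1679
D = 0.7786 - 0.1679 = 0.6107

0.6107


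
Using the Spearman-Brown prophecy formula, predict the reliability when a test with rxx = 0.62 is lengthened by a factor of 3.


r_new = (n * rxx) / (1 + (n-1) * rxx)
r_new = (3 * 0.62) / (1 + 2 * 0.62)
r_new = 1.86 / 2.24
r_new = 0.8304

0.8304


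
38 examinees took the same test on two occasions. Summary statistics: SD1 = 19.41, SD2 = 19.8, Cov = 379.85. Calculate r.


r = cov(X,Y) / (SD_X * SD_Y)
r = 379.85 / (19.41 * 19.8)
r = 379.85 / 384.318
r = 0.9884

0.9884


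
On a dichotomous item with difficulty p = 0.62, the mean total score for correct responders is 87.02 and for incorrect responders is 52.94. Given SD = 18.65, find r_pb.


q = 1 - p = 0.38
rpb = ((M1 - M0) / SD) * sqrt(p * q)
rpb = ((87.02 - 52.94) / 18.65) * sqrt(0.62 * 0.38)
rpb = 0.887

0.887


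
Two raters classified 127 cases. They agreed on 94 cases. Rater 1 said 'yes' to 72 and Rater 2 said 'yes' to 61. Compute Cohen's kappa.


P_o = 94/127 = 0.740157
P_e = (72*61 + 55*66) / 16129 = 0.497365
kappa = (P_o - P_e) / (1 - P_e)
kappa = (0.740157 - 0.497365) / (1 - 0.497365)
kappa = 0.483

0.483


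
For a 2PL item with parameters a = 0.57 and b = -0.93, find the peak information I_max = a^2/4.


For 2PL, max info at theta = b = -0.93
I_max = a^2 / 4 = 0.57^2 / 4
= 0.3249 / 4
I_max = 0.0812

0.0812


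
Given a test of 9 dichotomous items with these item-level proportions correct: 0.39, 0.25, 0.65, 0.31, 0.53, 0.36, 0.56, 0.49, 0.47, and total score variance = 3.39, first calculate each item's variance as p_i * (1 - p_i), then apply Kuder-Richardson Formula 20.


For each item, compute p_i * q_i:
  Item 1: 0.39 * 0.61 = 0.2379
  Item 2: 0.25 * 0.75 = 0.1875
  Item 3: 0.65 * 0.35 = 0.2275
  Item 4: 0.31 * 0.69 = 0.2139
  Item 5: 0.53 * 0.47 = 0.2491
  Item 6: 0.36 * 0.64 = 0.2304
  Item 7: 0.56 * 0.44 = 0.2464
  Item 8: 0.49 * 0.51 = 0.2499
  Item 9: 0.47 * 0.53 = 0.2491
Sum(p_i * q_i) = 0.2379 + 0.1875 + 0.2275 + 0.2139 + 0.2491 + 0.2304 + 0.2464 + 0.2499 + 0.2491 = 2.0917
KR-20 = (k/(k-1)) * (1 - Sum(p_i*q_i) / Var_total)
= (9/8) * (1 - 2.0917/3.39)
= 1.125 * 0.383
KR-20 = 0.4309

0.4309


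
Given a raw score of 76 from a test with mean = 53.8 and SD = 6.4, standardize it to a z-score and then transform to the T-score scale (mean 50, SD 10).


z = (X - mean) / SD = (76 - 53.8) / 6.4
z = 22.2 / 6.4
z = 3.4687
T-score = T = 50 + 10z
Carry z at full precision (z = 22.2 / 6.4) into the conversion:
T-score = 50 + 10 * (22.2 / 6.4) = 50 + 222 / 6.4
T-score = 50 + 34.6875
T-score = 84.6875

84.6875


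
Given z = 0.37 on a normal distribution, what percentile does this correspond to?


CDF(z) = 0.5 * (1 + erf(z/sqrt(2)))
erf(0.2616) = 0.2886
CDF = 0.6443
Percentile rank = 0.6443 * 100 = 64.43

64.43


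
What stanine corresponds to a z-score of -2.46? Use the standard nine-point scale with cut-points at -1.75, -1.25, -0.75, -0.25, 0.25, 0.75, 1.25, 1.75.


Stanine boundaries: [-1.75, -1.25, -0.75, -0.25, 0.25, 0.75, 1.25, 1.75]
z = -2.46
Check each boundary:
  z < -1.75
  z < -1.25
  z < -0.75
  z < -0.25
  z < 0.25
  z < 0.75
  z < 1.25
  z < 1.75
Highest qualifying boundary gives stanine = 1

1


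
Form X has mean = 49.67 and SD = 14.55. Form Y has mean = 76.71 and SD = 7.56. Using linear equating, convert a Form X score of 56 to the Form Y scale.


slope = SD_Y / SD_X = 7.56 / 14.55 ~ 0.5196
intercept = mean_Y - slope * mean_X = 76.71 - (7.56 / 14.55) * 49.67 ~ 50.9021
Y = slope * X + intercept. To avoid rounding drift from the rounded slope/intercept, evaluate the equivalent form Y = mean_Y + SD_Y * (X - mean_X) / SD_X at full precision:
Y = 76.71 + 7.56 * (56 - 49.67) / 14.55
Y = 76.71 + 7.56 * 6.33 / 14.55
Y = 76.71 + 47.8548 / 14.55
Y = 76.71 + 3.289
Y = 79.999

79.999


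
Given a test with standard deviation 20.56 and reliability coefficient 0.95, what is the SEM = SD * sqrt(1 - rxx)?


SEM = SD * sqrt(1 - rxx)
SEM = 20.56 * sqrt(1 - 0.95)
SEM = 20.56 * sqrt(0.05) = 20.56 * 0.223607
SEM = 4.5974

4.5974


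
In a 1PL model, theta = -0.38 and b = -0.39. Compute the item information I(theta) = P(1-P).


P = 1/(1+exp(-(-0.38--0.39))) = 0.5025
I = P*(1-P) = 0.5025 * 0.4975
I = 0.25

0.25


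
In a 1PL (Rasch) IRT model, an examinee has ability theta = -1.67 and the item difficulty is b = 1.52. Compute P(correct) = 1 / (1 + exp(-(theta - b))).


theta - b = -1.67 - 1.52 = -3.19
exp(-(theta - b)) = exp(3.19) = 24.2884
P = 1 / (1 + 24.2884)
P = 0.0395

0.0395


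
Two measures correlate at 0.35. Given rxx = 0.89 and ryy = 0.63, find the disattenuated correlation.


r_corrected = rxy / sqrt(rxx * ryy)
= 0.35 / sqrt(0.89 * 0.63)
= 0.35 / sqrt(0.5607)
= 0.35 / 0.748799
r_corrected = 0.4674

0.4674


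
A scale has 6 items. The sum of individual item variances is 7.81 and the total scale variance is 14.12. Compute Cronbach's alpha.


alpha = (k/(k-1)) * (1 - sum(si^2)/s_total^2)
= (6/5) * (1 - 7.81/14.12)
alpha = 0.5363

0.5363


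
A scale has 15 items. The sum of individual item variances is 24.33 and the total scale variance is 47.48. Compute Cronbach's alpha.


alpha = (k/(k-1)) * (1 - sum(si^2)/s_total^2)
= (15/14) * (1 - 24.33/47.48)
alpha = 0.5224

0.5224


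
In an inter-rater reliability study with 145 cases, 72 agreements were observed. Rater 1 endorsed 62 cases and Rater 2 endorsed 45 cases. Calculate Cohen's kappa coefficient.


P_o = 72/145 = 0.496552
P_e = (62*45 + 83*100) / 21025 = 0.527467
kappa = (P_o - P_e) / (1 - P_e)
kappa = (0.496552 - 0.527467) / (1 - 0.527467)
kappa = -0.0654

-0.0654


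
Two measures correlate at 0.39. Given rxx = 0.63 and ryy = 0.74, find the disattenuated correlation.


r_corrected = rxy / sqrt(rxx * ryy)
= 0.39 / sqrt(0.63 * 0.74)
= 0.39 / sqrt(0.4662)
= 0.39 / 0.682788
r_corrected = 0.5712

0.5712


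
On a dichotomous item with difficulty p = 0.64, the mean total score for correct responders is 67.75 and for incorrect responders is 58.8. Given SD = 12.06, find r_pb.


q = 1 - p = 0.36
rpb = ((M1 - M0) / SD) * sqrt(p * q)
rpb = ((67.75 - 58.8) / 12.06) * sqrt(0.64 * 0.36)
rpb = 0.3562

0.3562


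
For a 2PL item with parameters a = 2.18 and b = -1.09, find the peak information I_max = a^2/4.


For 2PL, max info at theta = b = -1.09
I_max = a^2 / 4 = 2.18^2 / 4
= 4.7524 / 4
I_max = 1.1881

1.1881


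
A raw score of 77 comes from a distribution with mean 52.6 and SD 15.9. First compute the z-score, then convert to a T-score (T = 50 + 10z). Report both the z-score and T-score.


z = (X - mean) / SD = (77 - 52.6) / 15.9
z = 24.4 / 15.9
z = 1.5346
T-score = T = 50 + 10z
Carry z at full precision (z = 24.4 / 15.9) into the conversion:
T-score = 50 + 10 * (24.4 / 15.9) = 50 + 244 / 15.9
T-score = 50 + 15.3459
T-score = 65.3459

65.3459


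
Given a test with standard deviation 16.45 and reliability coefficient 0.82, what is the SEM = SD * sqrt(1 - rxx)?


SEM = SD * sqrt(1 - rxx)
SEM = 16.45 * sqrt(1 - 0.82)
SEM = 16.45 * sqrt(0.18) = 16.45 * 0.424264
SEM = 6.9791

6.9791


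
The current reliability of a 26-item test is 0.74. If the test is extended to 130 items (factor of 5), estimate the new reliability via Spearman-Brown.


r_new = (n * rxx) / (1 + (n-1) * rxx)
r_new = (5 * 0.74) / (1 + 4 * 0.74)
r_new = 3.7 / 3.96
r_new = 0.9343

0.9343


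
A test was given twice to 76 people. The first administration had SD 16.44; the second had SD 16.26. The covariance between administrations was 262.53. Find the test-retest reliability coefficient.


r = cov(X,Y) / (SD_X * SD_Y)
r = 262.53 / (16.44 * 16.26)
r = 262.53 / 267.3144
r = 0.9821

0.9821


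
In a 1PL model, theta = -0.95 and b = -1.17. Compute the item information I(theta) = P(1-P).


P = 1/(1+exp(-(-0.95--1.17))) = 0.5548
I = P*(1-P) = 0.5548 * 0.4452
I = 0.247

0.247


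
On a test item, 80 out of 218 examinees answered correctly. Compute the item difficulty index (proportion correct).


Item difficulty p = number correct / total examinees
p = 80 / 218
p = 0.367

0.367


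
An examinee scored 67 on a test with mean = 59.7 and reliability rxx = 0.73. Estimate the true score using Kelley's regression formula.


T_est = rxx * X + (1 - rxx) * mean
T_est = 0.73 * 67 + 0.27 * 59.7
T_est = 48.91 + 16.119
T_est = 65.029

65.029


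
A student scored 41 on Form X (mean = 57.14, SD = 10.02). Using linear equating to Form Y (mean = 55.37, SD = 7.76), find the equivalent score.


slope = SD_Y / SD_X = 7.76 / 10.02 ~ 0.7745
intercept = mean_Y - slope * mean_X = 55.37 - (7.76 / 10.02) * 57.14 ~ 11.1179
Y = slope * X + intercept. To avoid rounding drift from the rounded slope/intercept, evaluate the equivalent form Y = mean_Y + SD_Y * (X - mean_X) / SD_X at full precision:
Y = 55.37 + 7.76 * (41 - 57.14) / 10.02
Y = 55.37 - 7.76 * 16.14 / 10.02
Y = 55.37 - 125.2464 / 10.02
Y = 55.37 - 12.4996
Y = 42.8704

42.8704


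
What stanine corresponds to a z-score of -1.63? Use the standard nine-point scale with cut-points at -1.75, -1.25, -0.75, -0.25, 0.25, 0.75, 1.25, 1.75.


Stanine boundaries: [-1.75, -1.25, -0.75, -0.25, 0.25, 0.75, 1.25, 1.75]
z = -1.63
Check each boundary:
  z >= -1.75 -> could be stanine 2
  z < -1.25
  z < -0.75
  z < -0.25
  z < 0.25
  z < 0.75
  z < 1.25
  z < 1.75
Highest qualifying boundary gives stanine = 2

2


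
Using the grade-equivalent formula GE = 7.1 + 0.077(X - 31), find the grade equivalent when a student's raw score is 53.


raw - median = 53 - 31 = 22
slope * diff = 0.077 * 22 = 1.694
GE = 7.1 + 1.694
GE = 8.794

8.794


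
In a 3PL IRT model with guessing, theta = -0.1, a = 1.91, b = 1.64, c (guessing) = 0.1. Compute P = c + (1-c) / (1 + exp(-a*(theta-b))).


logit = 1.91*(-0.1 - 1.64) = -3.3234
P* = 1/(1 + exp(--3.3234)) = 0.0348
P = 0.1 + (1 - 0.1) * 0.0348
P = 0.1313

0.1313


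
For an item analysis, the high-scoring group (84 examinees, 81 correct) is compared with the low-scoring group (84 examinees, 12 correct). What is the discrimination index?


p_upper = 81/84 = 0.9643
p_lower = 12/84 = 0.1429
D = 0.9643 - 0.1429 = 0.8214

0.8214


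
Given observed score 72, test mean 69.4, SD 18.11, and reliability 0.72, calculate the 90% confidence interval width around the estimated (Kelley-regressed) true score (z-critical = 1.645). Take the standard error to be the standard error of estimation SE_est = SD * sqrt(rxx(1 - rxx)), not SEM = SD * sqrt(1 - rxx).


True score estimate = 0.72*72 + 0.28*69.4 = 71.272
SE_est = SD * sqrt(rxx * (1 - rxx)) = 18.11 * sqrt(0.72 * 0.28) = 18.11 * sqrt(0.2016) = 8.13137
CI = T_est +/- z * SE_est, so width = 2 * z * SE_est = 2 * 1.645 * 8.13137
Width = 26.7522

26.7522


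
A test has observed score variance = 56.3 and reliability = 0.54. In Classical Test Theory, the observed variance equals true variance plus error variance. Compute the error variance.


var_true = rxx * var_obs = 0.54 * 56.3 = 30.402
var_error = var_obs - var_true
var_error = 56.3 - 30.402
var_error = 25.898

25.898


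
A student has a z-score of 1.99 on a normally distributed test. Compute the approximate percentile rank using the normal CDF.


CDF(z) = 0.5 * (1 + erf(z/sqrt(2)))
erf(1.4071) = 0.9534
CDF = 0.9767
Percentile rank = 0.9767 * 100 = 97.67

97.67


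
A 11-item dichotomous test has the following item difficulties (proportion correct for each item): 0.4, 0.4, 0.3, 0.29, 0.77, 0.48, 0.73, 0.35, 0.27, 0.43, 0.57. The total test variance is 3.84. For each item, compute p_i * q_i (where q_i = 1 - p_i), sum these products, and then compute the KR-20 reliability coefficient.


For each item, compute p_i * q_i:
  Item 1: 0.4 * 0.6 = 0.24
  Item 2: 0.4 * 0.6 = 0.24
  Item 3: 0.3 * 0.7 = 0.21
  Item 4: 0.29 * 0.71 = 0.2059
  Item 5: 0.77 * 0.23 = 0.1771
  Item 6: 0.48 * 0.52 = 0.2496
  Item 7: 0.73 * 0.27 = 0.1971
  Item 8: 0.35 * 0.65 = 0.2275
  Item 9: 0.27 * 0.73 = 0.1971
  Item 10: 0.43 * 0.57 = 0.2451
  Item 11: 0.57 * 0.43 = 0.2451
Sum(p_i * q_i) = 0.24 + 0.24 + 0.21 + 0.2059 + 0.1771 + 0.2496 + 0.1971 + 0.2275 + 0.1971 + 0.2451 + 0.2451 = 2.4345
KR-20 = (k/(k-1)) * (1 - Sum(p_i*q_i) / Var_total)
= (11/10) * (1 - 2.4345/3.84)
= 1.1 * 0.366
KR-20 = 0.4026

0.4026


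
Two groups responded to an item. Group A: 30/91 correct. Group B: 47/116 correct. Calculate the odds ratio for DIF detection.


Odds_A = 30/61 = 0.4918
Odds_B = 47/69 = 0.6812
OR = Odds_A / Odds_B = 0.4918 / 0.6812
Exactly, OR = (30 * 69) / (61 * 47) = 2070 / 2867
OR = 0.722

0.722


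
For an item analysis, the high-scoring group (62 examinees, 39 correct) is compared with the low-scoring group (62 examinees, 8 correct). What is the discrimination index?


p_upper = 39/62 = 0.629
p_lower = 8/62 = 0.129
D = 0.629 - 0.129 = 0.5

0.5


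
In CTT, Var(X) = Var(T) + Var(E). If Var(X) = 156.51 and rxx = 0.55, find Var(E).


var_true = rxx * var_obs = 0.55 * 156.51 = 86.0805
var_error = var_obs - var_true
var_error = 156.51 - 86.0805
var_error = 70.4295

70.4295


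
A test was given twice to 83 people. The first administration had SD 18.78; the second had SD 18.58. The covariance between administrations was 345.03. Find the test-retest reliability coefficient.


r = cov(X,Y) / (SD_X * SD_Y)
r = 345.03 / (18.78 * 18.58)
r = 345.03 / 348.9324
r = 0.9888

0.9888


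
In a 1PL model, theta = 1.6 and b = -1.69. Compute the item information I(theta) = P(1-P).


P = 1/(1+exp(-(1.6--1.69))) = 0.9641
I = P*(1-P) = 0.9641 * 0.0359
I = 0.0346

0.0346


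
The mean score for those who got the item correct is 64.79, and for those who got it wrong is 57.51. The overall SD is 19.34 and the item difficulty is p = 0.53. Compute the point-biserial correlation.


q = 1 - p = 0.47
rpb = ((M1 - M0) / SD) * sqrt(p * q)
rpb = ((64.79 - 57.51) / 19.34) * sqrt(0.53 * 0.47)
rpb = 0.1879

0.1879


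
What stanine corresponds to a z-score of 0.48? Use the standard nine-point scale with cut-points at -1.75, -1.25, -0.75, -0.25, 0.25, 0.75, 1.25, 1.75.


Stanine boundaries: [-1.75, -1.25, -0.75, -0.25, 0.25, 0.75, 1.25, 1.75]
z = 0.48
Check each boundary:
  z >= -1.75 -> could be stanine 2
  z >= -1.25 -> could be stanine 3
  z >= -0.75 -> could be stanine 4
  z >= -0.25 -> could be stanine 5
  z >= 0.25 -> could be stanine 6
  z < 0.75
  z < 1.25
  z < 1.75
Highest qualifying boundary gives stanine = 6

6


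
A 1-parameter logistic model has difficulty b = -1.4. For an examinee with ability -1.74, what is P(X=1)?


theta - b = -1.74 - -1.4 = -0.34
exp(-(theta - b)) = exp(0.34) = 1.4049
P = 1 / (1 + 1.4049)
P = 0.4158

0.4158


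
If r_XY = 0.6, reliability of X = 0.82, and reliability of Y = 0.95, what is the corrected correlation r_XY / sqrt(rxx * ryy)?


r_corrected = rxy / sqrt(rxx * ryy)
= 0.6 / sqrt(0.82 * 0.95)
= 0.6 / sqrt(0.779)
= 0.6 / 0.88261
r_corrected = 0.6798

0.6798


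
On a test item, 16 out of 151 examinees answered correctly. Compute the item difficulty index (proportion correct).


Item difficulty p = number correct / total examinees
p = 16 / 151
p = 0.106

0.106


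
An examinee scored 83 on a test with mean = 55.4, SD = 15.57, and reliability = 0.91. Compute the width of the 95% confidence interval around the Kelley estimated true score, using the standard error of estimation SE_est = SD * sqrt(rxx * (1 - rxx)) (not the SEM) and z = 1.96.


True score estimate = 0.91*83 + 0.09*55.4 = 80.516
SE_est = SD * sqrt(rxx * (1 - rxx)) = 15.57 * sqrt(0.91 * 0.09) = 15.57 * sqrt(0.0819) = 4.45585
CI = T_est +/- z * SE_est, so width = 2 * z * SE_est = 2 * 1.96 * 4.45585
Width = 17.4669

17.4669


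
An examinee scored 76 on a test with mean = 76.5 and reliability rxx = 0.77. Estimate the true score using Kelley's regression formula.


T_est = rxx * X + (1 - rxx) * mean
T_est = 0.77 * 76 + 0.23 * 76.5
T_est = 58.52 + 17.595
T_est = 76.115

76.115


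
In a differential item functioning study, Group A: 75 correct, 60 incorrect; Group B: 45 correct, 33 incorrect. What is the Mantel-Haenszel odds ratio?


Odds_A = 75/60 = 1.25
Odds_B = 45/33 = 1.3636
OR = Odds_A / Odds_B = 1.25 / 1.3636
Exactly, OR = (75 * 33) / (60 * 45) = 2475 / 2700
OR = 0.9167

0.9167


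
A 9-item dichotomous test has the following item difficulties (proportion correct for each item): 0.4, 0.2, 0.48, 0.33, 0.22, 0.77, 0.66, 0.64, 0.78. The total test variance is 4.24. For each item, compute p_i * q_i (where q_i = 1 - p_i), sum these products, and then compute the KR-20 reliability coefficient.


For each item, compute p_i * q_i:
  Item 1: 0.4 * 0.6 = 0.24
  Item 2: 0.2 * 0.8 = 0.16
  Item 3: 0.48 * 0.52 = 0.2496
  Item 4: 0.33 * 0.67 = 0.2211
  Item 5: 0.22 * 0.78 = 0.1716
  Item 6: 0.77 * 0.23 = 0.1771
  Item 7: 0.66 * 0.34 = 0.2244
  Item 8: 0.64 * 0.36 = 0.2304
  Item 9: 0.78 * 0.22 = 0.1716
Sum(p_i * q_i) = 0.24 + 0.16 + 0.2496 + 0.2211 + 0.1716 + 0.1771 + 0.2244 + 0.2304 + 0.1716 = 1.8458
KR-20 = (k/(k-1)) * (1 - Sum(p_i*q_i) / Var_total)
= (9/8) * (1 - 1.8458/4.24)
= 1.125 * 0.5647
KR-20 = 0.6353

0.6353


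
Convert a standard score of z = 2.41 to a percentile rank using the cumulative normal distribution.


CDF(z) = 0.5 * (1 + erf(z/sqrt(2)))
erf(1.7041) = 0.984
CDF = 0.992
Percentile rank = 0.992 * 100 = 99.2

99.2


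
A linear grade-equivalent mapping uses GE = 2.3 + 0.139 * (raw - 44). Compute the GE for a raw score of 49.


raw - median = 49 - 44 = 5
slope * diff = 0.139 * 5 = 0.695
GE = 2.3 + 0.695
GE = 2.995

2.995


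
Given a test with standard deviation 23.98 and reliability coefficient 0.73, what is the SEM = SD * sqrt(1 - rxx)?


SEM = SD * sqrt(1 - rxx)
SEM = 23.98 * sqrt(1 - 0.73)
SEM = 23.98 * sqrt(0.27) = 23.98 * 0.519615
SEM = 12.4604

12.4604


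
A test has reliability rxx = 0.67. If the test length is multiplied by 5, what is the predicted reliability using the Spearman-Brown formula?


r_new = (n * rxx) / (1 + (n-1) * rxx)
r_new = (5 * 0.67) / (1 + 4 * 0.67)
r_new = 3.35 / 3.68
r_new = 0.9103

0.9103


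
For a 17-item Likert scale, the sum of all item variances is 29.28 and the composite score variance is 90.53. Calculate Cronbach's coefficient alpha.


alpha = (k/(k-1)) * (1 - sum(si^2)/s_total^2)
= (17/16) * (1 - 29.28/90.53)
alpha = 0.7189

0.7189


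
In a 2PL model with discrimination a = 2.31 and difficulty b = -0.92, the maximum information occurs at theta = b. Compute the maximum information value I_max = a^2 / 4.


For 2PL, max info at theta = b = -0.92
I_max = a^2 / 4 = 2.31^2 / 4
= 5.3361 / 4
I_max = 1.334

1.334


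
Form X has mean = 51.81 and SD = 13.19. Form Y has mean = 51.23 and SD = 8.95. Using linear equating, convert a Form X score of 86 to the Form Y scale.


slope = SD_Y / SD_X = 8.95 / 13.19 ~ 0.6785
intercept = mean_Y - slope * mean_X = 51.23 - (8.95 / 13.19) * 51.81 ~ 16.0746
Y = slope * X + intercept. To avoid rounding drift from the rounded slope/intercept, evaluate the equivalent form Y = mean_Y + SD_Y * (X - mean_X) / SD_X at full precision:
Y = 51.23 + 8.95 * (86 - 51.81) / 13.19
Y = 51.23 + 8.95 * 34.19 / 13.19
Y = 51.23 + 306.0005 / 13.19
Y = 51.23 + 23.1994
Y = 74.4294

74.4294


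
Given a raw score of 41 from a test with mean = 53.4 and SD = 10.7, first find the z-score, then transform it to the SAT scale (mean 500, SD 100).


z = (X - mean) / SD = (41 - 53.4) / 10.7
z = -12.4 / 10.7
z = -1.1589
SAT-scale = SAT = 500 + 100z
Carry z at full precision (z = -12.4 / 10.7) into the conversion:
SAT-scale = 500 + 100 * (-12.4 / 10.7) = 500 + -1240 / 10.7
SAT-scale = 500 + -115.8879
SAT-scale = 384.1121

384.1121


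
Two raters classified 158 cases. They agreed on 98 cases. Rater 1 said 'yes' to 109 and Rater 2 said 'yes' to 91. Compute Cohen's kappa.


P_o = 98/158 = 0.620253
P_e = (109*91 + 49*67) / 24964 = 0.528842
kappa = (P_o - P_e) / (1 - P_e)
kappa = (0.620253 - 0.528842) / (1 - 0.528842)
kappa = 0.194

0.194


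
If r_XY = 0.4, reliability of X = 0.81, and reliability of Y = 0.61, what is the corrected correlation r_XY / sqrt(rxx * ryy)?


r_corrected = rxy / sqrt(rxx * ryy)
= 0.4 / sqrt(0.81 * 0.61)
= 0.4 / sqrt(0.4941)
= 0.4 / 0.702922
r_corrected = 0.5691

0.5691


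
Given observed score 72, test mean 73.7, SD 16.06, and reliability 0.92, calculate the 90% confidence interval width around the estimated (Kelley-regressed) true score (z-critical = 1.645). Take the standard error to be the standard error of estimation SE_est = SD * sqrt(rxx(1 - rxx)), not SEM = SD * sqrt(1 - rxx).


True score estimate = 0.92*72 + 0.08*73.7 = 72.136
SE_est = SD * sqrt(rxx * (1 - rxx)) = 16.06 * sqrt(0.92 * 0.08) = 16.06 * sqrt(0.0736) = 4.356969
CI = T_est +/- z * SE_est, so width = 2 * z * SE_est = 2 * 1.645 * 4.356969
Width = 14.3344

14.3344


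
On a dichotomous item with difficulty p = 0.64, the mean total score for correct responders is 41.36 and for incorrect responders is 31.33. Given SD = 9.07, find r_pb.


q = 1 - p = 0.36
rpb = ((M1 - M0) / SD) * sqrt(p * q)
rpb = ((41.36 - 31.33) / 9.07) * sqrt(0.64 * 0.36)
rpb = 0.5308

0.5308


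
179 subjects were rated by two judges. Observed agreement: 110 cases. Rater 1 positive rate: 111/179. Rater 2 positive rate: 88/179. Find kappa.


P_o = 110/179 = 0.614525
P_e = (111*88 + 68*91) / 32041 = 0.497987
kappa = (P_o - P_e) / (1 - P_e)
kappa = (0.614525 - 0.497987) / (1 - 0.497987)
kappa = 0.2321

0.2321


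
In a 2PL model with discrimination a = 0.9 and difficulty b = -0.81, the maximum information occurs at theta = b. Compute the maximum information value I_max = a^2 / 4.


For 2PL, max info at theta = b = -0.81
I_max = a^2 / 4 = 0.9^2 / 4
= 0.81 / 4
I_max = 0.2025

0.2025


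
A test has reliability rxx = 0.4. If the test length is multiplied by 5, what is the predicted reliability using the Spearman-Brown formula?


r_new = (n * rxx) / (1 + (n-1) * rxx)
r_new = (5 * 0.4) / (1 + 4 * 0.4)
r_new = 2.0 / 2.6
r_new = 0.7692

0.7692


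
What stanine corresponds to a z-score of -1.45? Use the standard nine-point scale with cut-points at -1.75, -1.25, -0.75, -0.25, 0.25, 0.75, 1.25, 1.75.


Stanine boundaries: [-1.75, -1.25, -0.75, -0.25, 0.25, 0.75, 1.25, 1.75]
z = -1.45
Check each boundary:
  z >= -1.75 -> could be stanine 2
  z < -1.25
  z < -0.75
  z < -0.25
  z < 0.25
  z < 0.75
  z < 1.25
  z < 1.75
Highest qualifying boundary gives stanine = 2

2


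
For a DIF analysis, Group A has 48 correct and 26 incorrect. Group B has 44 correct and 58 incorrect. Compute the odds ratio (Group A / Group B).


Odds_A = 48/26 = 1.8462
Odds_B = 44/58 = 0.7586
OR = Odds_A / Odds_B = 1.8462 / 0.7586
Exactly, OR = (48 * 58) / (26 * 44) = 2784 / 1144
OR = 2.4336

2.4336


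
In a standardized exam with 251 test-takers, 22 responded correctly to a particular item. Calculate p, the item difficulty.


Item difficulty p = number correct / total examinees
p = 22 / 251
p = 0.0876

0.0876


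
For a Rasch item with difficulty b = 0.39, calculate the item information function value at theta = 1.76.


P = 1/(1+exp(-(1.76-0.39))) = 0.7974
I = P*(1-P) = 0.7974 * 0.2026
I = 0.1616

0.1616


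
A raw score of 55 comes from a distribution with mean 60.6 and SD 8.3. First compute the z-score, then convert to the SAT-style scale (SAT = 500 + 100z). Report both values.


z = (X - mean) / SD = (55 - 60.6) / 8.3
z = -5.6 / 8.3
z = -0.6747
SAT-scale = SAT = 500 + 100z
Carry z at full precision (z = -5.6 / 8.3) into the conversion:
SAT-scale = 500 + 100 * (-5.6 / 8.3) = 500 + -560 / 8.3
SAT-scale = 500 + -67.4699
SAT-scale = 432.5301

432.5301


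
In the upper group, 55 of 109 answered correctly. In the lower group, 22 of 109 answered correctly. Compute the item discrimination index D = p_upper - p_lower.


p_upper = 55/109 = 0.5046
p_lower = 22/109 = 0.2018
D = 0.5046 - 0.2018 = 0.3028

0.3028


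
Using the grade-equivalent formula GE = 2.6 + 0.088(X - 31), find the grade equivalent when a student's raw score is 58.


raw - median = 58 - 31 = 27
slope * diff = 0.088 * 27 = 2.376
GE = 2.6 + 2.376
GE = 4.976

4.976


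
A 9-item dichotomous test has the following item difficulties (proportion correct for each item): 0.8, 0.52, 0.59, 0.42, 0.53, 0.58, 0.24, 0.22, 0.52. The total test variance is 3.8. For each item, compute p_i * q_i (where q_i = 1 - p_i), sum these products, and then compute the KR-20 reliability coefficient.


For each item, compute p_i * q_i:
  Item 1: 0.8 * 0.2 = 0.16
  Item 2: 0.52 * 0.48 = 0.2496
  Item 3: 0.59 * 0.41 = 0.2419
  Item 4: 0.42 * 0.58 = 0.2436
  Item 5: 0.53 * 0.47 = 0.2491
  Item 6: 0.58 * 0.42 = 0.2436
  Item 7: 0.24 * 0.76 = 0.1824
  Item 8: 0.22 * 0.78 = 0.1716
  Item 9: 0.52 * 0.48 = 0.2496
Sum(p_i * q_i) = 0.16 + 0.2496 + 0.2419 + 0.2436 + 0.2491 + 0.2436 + 0.1824 + 0.1716 + 0.2496 = 1.9914
KR-20 = (k/(k-1)) * (1 - Sum(p_i*q_i) / Var_total)
= (9/8) * (1 - 1.9914/3.8)
= 1.125 * 0.4759
KR-20 = 0.5354

0.5354


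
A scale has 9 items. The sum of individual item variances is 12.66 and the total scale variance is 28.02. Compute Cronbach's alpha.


alpha = (k/(k-1)) * (1 - sum(si^2)/s_total^2)
= (9/8) * (1 - 12.66/28.02)
alpha = 0.6167

0.6167


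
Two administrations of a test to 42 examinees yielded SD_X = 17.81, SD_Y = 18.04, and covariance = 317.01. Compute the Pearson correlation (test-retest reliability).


r = cov(X,Y) / (SD_X * SD_Y)
r = 317.01 / (17.81 * 18.04)
r = 317.01 / 321.2924
r = 0.9867

0.9867


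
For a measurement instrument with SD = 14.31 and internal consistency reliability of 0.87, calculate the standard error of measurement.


SEM = SD * sqrt(1 - rxx)
SEM = 14.31 * sqrt(1 - 0.87)
SEM = 14.31 * sqrt(0.13) = 14.31 * 0.360555
SEM = 5.1595

5.1595


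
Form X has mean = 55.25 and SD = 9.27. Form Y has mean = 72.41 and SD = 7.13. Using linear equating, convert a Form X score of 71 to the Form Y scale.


slope = SD_Y / SD_X = 7.13 / 9.27 ~ 0.7691
intercept = mean_Y - slope * mean_X = 72.41 - (7.13 / 9.27) * 55.25 ~ 29.9146
Y = slope * X + intercept. To avoid rounding drift from the rounded slope/intercept, evaluate the equivalent form Y = mean_Y + SD_Y * (X - mean_X) / SD_X at full precision:
Y = 72.41 + 7.13 * (71 - 55.25) / 9.27
Y = 72.41 + 7.13 * 15.75 / 9.27
Y = 72.41 + 112.2975 / 9.27
Y = 72.41 + 12.1141
Y = 84.5241

84.5241


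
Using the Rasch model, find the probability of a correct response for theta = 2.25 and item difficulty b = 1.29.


theta - b = 2.25 - 1.29 = 0.96
exp(-(theta - b)) = exp(-0.96) = 0.3829
P = 1 / (1 + 0.3829)
P = 0.7231

0.7231


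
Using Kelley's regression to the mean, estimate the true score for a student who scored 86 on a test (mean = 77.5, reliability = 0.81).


T_est = rxx * X + (1 - rxx) * mean
T_est = 0.81 * 86 + 0.19 * 77.5
T_est = 69.66 + 14.725
T_est = 84.385

84.385


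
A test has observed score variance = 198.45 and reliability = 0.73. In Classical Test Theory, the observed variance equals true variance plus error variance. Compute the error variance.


var_true = rxx * var_obs = 0.73 * 198.45 = 144.8685
var_error = var_obs - var_true
var_error = 198.45 - 144.8685
var_error = 53.5815

53.5815


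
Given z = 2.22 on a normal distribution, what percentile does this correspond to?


CDF(z) = 0.5 * (1 + erf(z/sqrt(2)))
erf(1.5698) = 0.9736
CDF = 0.9868
Percentile rank = 0.9868 * 100 = 98.68

98.68


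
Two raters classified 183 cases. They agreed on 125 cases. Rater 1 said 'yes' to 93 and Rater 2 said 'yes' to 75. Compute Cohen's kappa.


P_o = 125/183 = 0.68306
P_e = (93*75 + 90*108) / 33489 = 0.498522
kappa = (P_o - P_e) / (1 - P_e)
kappa = (0.68306 - 0.498522) / (1 - 0.498522)
kappa = 0.368

0.368
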